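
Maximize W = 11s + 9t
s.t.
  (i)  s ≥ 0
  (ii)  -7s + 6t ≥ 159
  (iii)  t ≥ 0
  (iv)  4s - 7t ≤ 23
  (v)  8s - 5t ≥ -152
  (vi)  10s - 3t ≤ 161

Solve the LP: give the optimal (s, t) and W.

s = 97/2, t = 108, maximum W = 3011/2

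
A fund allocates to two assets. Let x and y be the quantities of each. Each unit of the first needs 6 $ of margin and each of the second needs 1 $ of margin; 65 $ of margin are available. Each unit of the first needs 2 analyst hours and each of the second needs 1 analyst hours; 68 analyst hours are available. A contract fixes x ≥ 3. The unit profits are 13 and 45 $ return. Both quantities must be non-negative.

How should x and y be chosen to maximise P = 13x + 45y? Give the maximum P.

x = 3, y = 47, maximum P = 2154

Vertices and P = 13x + 45y:
  (65/6, 0) → P = 845/6
  (3, 0) → P = 39
  (3, 47) → P = 2154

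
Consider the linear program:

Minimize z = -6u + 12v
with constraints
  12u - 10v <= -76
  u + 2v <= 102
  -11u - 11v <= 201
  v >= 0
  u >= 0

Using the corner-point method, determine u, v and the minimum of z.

u = 0, v = 38/5, minimum z = 456/5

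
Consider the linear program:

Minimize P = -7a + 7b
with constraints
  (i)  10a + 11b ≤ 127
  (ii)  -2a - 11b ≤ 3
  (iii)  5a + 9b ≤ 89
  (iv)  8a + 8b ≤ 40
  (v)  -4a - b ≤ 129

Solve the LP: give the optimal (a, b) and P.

Extreme points and P = -7a + 7b:
  (58/9, -13/9) → P = -497/9
  (-236/7, 41/7) → P = 277
  (-11, 16) → P = 189
  (-1250/31, 1001/31) → P = 15757/31

a = 58/9, b = -13/9, minimum P = -497/9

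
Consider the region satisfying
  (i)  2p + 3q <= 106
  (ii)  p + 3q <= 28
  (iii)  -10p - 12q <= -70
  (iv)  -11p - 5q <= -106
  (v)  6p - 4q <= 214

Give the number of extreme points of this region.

Intersecting each pair of boundary lines and keeping only the points that satisfy every inequality leaves:
  (89/14, 101/14)
  (377/11, -23/11)
  (461/41, -145/41)
  (178/7, -215/14)

4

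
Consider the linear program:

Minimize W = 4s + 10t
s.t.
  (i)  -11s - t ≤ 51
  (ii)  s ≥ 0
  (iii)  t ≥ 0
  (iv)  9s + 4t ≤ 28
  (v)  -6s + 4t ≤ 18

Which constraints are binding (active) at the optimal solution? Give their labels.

(ii) and (iii)

Vertices and W = 4s + 10t:
  (0, 0) → W = 0
  (0, 9/2) → W = 45
  (28/9, 0) → W = 112/9
  (2/3, 11/2) → W = 173/3

The minimum is at (0, 0). Substituting into each constraint, equality holds for (ii) and (iii); the remaining constraints have slack.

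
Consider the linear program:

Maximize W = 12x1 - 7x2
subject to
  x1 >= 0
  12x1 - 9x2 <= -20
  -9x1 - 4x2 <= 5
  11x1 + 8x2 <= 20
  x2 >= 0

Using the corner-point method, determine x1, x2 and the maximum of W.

x1 = 4/39, x2 = 92/39, maximum W = -596/39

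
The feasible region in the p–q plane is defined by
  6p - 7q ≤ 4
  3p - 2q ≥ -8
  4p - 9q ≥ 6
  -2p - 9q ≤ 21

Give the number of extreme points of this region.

3

Intersecting each pair of boundary lines and keeping only the points that satisfy every inequality leaves:
  (-3/13, -10/13)
  (-111/68, -67/34)
  (-5/2, -16/9)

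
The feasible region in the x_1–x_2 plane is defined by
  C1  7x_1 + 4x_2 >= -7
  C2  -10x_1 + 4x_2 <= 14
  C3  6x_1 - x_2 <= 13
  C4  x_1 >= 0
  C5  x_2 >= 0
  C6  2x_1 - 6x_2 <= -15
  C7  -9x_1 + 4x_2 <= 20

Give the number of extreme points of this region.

The feasible vertices (each the meet of two boundaries and inside every other half-plane) are:
  (33/7, 107/7)
  (0, 7/2)
  (93/34, 58/17)
  (0, 5/2)

4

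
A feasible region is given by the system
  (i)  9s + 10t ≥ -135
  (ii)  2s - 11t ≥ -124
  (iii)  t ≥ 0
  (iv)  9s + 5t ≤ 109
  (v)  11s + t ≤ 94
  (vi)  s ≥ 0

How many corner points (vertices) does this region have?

5

The feasible vertices (each the meet of two boundaries and inside every other half-plane) are:
  (579/109, 1334/109)
  (0, 124/11)
  (94/11, 0)
  (0, 0)
  (361/46, 353/46)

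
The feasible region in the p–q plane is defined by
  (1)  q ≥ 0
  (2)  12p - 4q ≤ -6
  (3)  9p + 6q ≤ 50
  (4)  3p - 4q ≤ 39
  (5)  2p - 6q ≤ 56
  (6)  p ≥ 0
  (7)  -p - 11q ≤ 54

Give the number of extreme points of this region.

Intersecting each pair of boundary lines and keeping only the points that satisfy every inequality leaves:
  (41/27, 109/18)
  (0, 3/2)
  (0, 25/3)

3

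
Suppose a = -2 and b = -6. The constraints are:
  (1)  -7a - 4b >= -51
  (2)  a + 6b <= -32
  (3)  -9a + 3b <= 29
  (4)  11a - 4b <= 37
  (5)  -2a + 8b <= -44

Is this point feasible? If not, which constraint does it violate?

(1): 38 ≥ -51 ✓
(2): -38 ≤ -32 ✓
(3): 0 ≤ 29 ✓
(4): 2 ≤ 37 ✓
(5): -44 ≤ -44 ✓

feasible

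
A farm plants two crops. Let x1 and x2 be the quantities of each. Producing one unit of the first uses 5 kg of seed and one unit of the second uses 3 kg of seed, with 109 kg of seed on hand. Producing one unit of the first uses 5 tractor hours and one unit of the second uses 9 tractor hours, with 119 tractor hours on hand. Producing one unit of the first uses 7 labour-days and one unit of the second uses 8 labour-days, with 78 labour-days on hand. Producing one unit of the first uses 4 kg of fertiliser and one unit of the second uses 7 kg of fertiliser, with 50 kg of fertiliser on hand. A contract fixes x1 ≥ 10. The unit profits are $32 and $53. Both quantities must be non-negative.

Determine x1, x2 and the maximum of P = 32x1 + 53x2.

x1 = 10, x2 = 1, maximum P = 373

Extreme points and P = 32x1 + 53x2:
  (78/7, 0) → P = 2496/7
  (10, 0) → P = 320
  (10, 1) → P = 373

At the optimal vertex, 7x1 + 8x2 = 78 and x1 = 10.
Solving simultaneously gives x1 = 10, x2 = 1.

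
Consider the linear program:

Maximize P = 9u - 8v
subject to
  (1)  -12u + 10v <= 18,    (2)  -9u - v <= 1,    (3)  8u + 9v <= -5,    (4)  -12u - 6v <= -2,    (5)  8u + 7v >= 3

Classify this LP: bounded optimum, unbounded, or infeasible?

From the feasible point (31/8, -4), moving in the direction (9, -8) keeps every constraint satisfied while P increases without bound.

unbounded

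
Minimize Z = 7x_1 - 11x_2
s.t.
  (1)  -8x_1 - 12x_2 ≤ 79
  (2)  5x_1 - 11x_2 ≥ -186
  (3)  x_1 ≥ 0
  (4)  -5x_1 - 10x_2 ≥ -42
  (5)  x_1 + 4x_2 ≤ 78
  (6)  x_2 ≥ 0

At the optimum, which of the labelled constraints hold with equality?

(3) and (4)

Extreme points and Z = 7x_1 - 11x_2:
  (0, 21/5) → Z = -231/5
  (0, 0) → Z = 0
  (42/5, 0) → Z = 294/5

The minimum is at (0, 21/5). Substituting into each constraint, equality holds for (3) and (4); the remaining constraints have slack.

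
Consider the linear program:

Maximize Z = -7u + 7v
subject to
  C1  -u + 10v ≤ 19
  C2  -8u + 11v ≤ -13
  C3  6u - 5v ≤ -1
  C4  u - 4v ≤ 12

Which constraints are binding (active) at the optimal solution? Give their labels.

Feasible corners and Z = -7u + 7v:
  (-38/13, -43/13) → Z = -35/13
  (-80/21, -83/21) → Z = -1
  (-64/19, -73/19) → Z = -63/19

The maximum is at (-80/21, -83/21). Substituting into each constraint, equality holds for C2 and C4; the remaining constraints have slack.

C2 and C4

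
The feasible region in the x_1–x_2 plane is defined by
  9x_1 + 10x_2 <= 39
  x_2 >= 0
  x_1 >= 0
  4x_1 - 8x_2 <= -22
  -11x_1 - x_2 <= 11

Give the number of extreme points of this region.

3

Pairwise boundary intersections that survive every other constraint:
  (0, 39/10)
  (23/28, 177/56)
  (0, 11/4)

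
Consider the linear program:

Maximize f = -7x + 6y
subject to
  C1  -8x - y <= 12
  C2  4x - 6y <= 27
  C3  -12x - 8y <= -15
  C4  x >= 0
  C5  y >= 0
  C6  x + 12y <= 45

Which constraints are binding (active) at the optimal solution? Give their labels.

Corner points and f = -7x + 6y:
  (27/4, 0) → f = -189/4
  (11, 17/6) → f = -60
  (0, 15/8) → f = 45/4
  (5/4, 0) → f = -35/4
  (0, 15/4) → f = 45/2

The maximum is at (0, 15/4). Substituting into each constraint, equality holds for C4 and C6; the remaining constraints have slack.

C4 and C6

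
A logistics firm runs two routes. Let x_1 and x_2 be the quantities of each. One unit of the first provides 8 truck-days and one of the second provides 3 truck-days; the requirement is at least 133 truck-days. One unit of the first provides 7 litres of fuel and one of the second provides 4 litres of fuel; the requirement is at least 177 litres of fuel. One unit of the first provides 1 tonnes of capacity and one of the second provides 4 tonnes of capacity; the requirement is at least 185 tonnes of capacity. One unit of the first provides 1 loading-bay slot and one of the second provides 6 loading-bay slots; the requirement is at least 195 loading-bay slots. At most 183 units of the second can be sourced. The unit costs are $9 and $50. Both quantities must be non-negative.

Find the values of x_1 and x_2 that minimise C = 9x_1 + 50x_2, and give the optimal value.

Vertices and C = 9x_1 + 50x_2:
  (0, 185/4) → C = 4625/2
  (0, 183) → C = 9150
  (195, 0) → C = 1755
  (165, 5) → C = 1735
The feasible region is unbounded (it extends along (1, 0)), but C strictly increases along every unbounded feasible direction, so there is no improving ray and the minimum is attained at a vertex.

The optimum lies where x_1 + 4x_2 = 185 and x_1 + 6x_2 = 195.
Solving simultaneously gives x_1 = 165, x_2 = 5.

x_1 = 165, x_2 = 5, minimum C = 1735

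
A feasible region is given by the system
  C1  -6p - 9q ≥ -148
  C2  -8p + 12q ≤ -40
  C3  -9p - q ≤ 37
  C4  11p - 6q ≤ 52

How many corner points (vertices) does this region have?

3

Pairwise boundary intersections that survive every other constraint:
  (-101/29, -164/29)
  (32/7, -2/7)
  (-34/13, -175/13)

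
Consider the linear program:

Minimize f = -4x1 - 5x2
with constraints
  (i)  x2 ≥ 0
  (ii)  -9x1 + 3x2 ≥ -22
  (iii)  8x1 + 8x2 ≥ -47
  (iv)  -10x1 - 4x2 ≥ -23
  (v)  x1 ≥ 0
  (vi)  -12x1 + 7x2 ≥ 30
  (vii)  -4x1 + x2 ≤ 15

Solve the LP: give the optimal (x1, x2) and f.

x1 = 0, x2 = 23/4, minimum f = -115/4

Vertices and f = -4x1 - 5x2:
  (0, 23/4) → f = -115/4
  (41/118, 288/59) → f = -1522/59
  (0, 30/7) → f = -150/7

The optimum lies where -10x1 - 4x2 = -23 and x1 = 0.
Solving simultaneously gives x1 = 0, x2 = 23/4.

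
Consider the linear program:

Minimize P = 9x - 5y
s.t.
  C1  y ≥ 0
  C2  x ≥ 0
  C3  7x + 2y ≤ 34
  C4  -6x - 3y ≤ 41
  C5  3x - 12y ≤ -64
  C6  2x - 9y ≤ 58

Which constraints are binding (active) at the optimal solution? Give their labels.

Extreme points and P = 9x - 5y:
  (0, 17) → P = -85
  (0, 16/3) → P = -80/3
  (28/9, 55/9) → P = -23/9

The minimum is at (0, 17). Substituting into each constraint, equality holds for C2 and C3; the remaining constraints have slack.

C2 and C3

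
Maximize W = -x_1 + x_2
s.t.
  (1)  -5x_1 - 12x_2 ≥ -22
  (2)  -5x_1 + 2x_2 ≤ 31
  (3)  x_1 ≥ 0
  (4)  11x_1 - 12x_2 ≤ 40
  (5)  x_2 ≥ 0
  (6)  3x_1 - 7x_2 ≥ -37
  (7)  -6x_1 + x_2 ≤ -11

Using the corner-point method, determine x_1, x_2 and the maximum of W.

Corner points and W = -x_1 + x_2:
  (31/8, 7/32) → W = -117/32
  (2, 1) → W = -1
  (40/11, 0) → W = -40/11
  (11/6, 0) → W = -11/6

x_1 = 2, x_2 = 1, maximum W = -1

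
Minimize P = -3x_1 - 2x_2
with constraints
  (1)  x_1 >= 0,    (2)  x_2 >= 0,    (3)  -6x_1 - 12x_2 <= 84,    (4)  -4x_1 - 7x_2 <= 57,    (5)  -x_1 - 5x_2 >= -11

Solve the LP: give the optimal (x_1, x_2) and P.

x_1 = 11, x_2 = 0, minimum P = -33

Extreme points and P = -3x_1 - 2x_2:
  (0, 0) → P = 0
  (0, 11/5) → P = -22/5
  (11, 0) → P = -33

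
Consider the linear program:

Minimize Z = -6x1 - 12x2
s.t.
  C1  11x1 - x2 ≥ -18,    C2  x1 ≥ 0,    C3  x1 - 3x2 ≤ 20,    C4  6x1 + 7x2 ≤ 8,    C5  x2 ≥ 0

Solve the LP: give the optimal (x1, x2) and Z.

The optimum lies where x1 = 0 and 6x1 + 7x2 = 8.
Solving simultaneously gives x1 = 0, x2 = 8/7.

x1 = 0, x2 = 8/7, minimum Z = -96/7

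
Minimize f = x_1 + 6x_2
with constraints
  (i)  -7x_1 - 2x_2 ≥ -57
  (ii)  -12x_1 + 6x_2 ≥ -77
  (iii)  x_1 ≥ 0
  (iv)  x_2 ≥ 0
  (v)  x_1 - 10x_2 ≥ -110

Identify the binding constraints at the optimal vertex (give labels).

(iii) and (iv)

Feasible corners and f = x_1 + 6x_2:
  (248/33, 145/66) → f = 683/33
  (175/36, 827/72) → f = 664/9
  (77/12, 0) → f = 77/12
  (0, 0) → f = 0
  (0, 11) → f = 66

The minimum is at (0, 0). Substituting into each constraint, equality holds for (iii) and (iv); the remaining constraints have slack.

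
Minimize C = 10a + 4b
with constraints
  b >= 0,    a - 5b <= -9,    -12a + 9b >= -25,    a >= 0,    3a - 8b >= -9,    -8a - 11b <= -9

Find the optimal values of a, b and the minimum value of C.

Extreme points and C = 10a + 4b:
  (206/51, 133/51) → C = 864/17
  (27/7, 18/7) → C = 342/7
  (281/69, 61/23) → C = 154/3

The binding constraints are a - 5b = -9 and 3a - 8b = -9.
Solving simultaneously gives a = 27/7, b = 18/7.

a = 27/7, b = 18/7, minimum C = 342/7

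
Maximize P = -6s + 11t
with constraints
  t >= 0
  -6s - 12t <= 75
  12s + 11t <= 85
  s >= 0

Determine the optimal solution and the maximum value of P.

Corner points and P = -6s + 11t:
  (85/12, 0) → P = -85/2
  (0, 0) → P = 0
  (0, 85/11) → P = 85

The optimum lies where 12s + 11t = 85 and s = 0.
Solving simultaneously gives s = 0, t = 85/11.

s = 0, t = 85/11, maximum P = 85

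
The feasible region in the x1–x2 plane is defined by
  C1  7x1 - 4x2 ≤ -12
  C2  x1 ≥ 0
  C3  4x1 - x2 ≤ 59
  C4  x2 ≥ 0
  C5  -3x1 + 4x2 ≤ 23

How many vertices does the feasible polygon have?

3

The feasible vertices (each the meet of two boundaries and inside every other half-plane) are:
  (0, 3)
  (11/4, 125/16)
  (0, 23/4)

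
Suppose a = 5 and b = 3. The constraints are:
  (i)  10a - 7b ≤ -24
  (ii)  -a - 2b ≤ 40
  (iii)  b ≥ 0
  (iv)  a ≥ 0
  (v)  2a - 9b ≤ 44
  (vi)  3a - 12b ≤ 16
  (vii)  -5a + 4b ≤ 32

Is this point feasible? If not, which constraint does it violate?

not feasible — violates (i)

Constraint (i): 10a - 7b = 29, which is not ≤ -24. All other constraints are satisfied.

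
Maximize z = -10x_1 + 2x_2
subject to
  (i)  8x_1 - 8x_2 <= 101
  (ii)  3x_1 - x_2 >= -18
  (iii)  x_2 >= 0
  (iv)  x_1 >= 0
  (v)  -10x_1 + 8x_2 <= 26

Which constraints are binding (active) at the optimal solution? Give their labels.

(iv) and (v)

Feasible corners and z = -10x_1 + 2x_2:
  (101/8, 0) → z = -505/4
  (0, 0) → z = 0
  (0, 13/4) → z = 13/2
The feasible region is unbounded (it extends along (1, 1), (4, 5)), but z strictly decreases along every unbounded feasible direction, so there is no improving ray and the maximum is attained at a vertex.

The maximum is at (0, 13/4). Substituting into each constraint, equality holds for (iv) and (v); the remaining constraints have slack.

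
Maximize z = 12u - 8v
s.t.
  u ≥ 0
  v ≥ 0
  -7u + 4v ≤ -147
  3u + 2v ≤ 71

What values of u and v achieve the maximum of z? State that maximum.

u = 71/3, v = 0, maximum z = 284

Corner points and z = 12u - 8v:
  (21, 0) → z = 252
  (71/3, 0) → z = 284
  (289/13, 28/13) → z = 3244/13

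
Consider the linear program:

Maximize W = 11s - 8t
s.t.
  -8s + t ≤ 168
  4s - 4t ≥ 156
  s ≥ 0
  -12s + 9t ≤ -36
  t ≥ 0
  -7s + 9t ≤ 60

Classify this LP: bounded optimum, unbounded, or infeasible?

unbounded

From the feasible point (39, 0), moving in the direction (9, 7) keeps every constraint satisfied while W increases without bound.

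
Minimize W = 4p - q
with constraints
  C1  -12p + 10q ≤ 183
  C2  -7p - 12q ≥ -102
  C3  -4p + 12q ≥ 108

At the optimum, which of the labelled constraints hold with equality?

C1 and C3

Vertices and W = 4p - q:
  (-588/107, 2505/214) → W = -7209/214
  (-279/26, 141/26) → W = -1257/26
  (-6/11, 97/11) → W = -11

The minimum is at (-279/26, 141/26). Substituting into each constraint, equality holds for C1 and C3; the remaining constraints have slack.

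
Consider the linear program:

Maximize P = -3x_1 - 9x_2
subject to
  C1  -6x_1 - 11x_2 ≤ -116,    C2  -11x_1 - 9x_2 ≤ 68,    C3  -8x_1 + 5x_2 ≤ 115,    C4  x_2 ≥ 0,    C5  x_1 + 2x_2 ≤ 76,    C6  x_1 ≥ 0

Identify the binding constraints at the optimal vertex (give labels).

C1 and C4

Extreme points and P = -3x_1 - 9x_2:
  (58/3, 0) → P = -58
  (0, 116/11) → P = -1044/11
  (50/7, 241/7) → P = -2319/7
  (0, 23) → P = -207
  (76, 0) → P = -228

The maximum is at (58/3, 0). Substituting into each constraint, equality holds for C1 and C4; the remaining constraints have slack.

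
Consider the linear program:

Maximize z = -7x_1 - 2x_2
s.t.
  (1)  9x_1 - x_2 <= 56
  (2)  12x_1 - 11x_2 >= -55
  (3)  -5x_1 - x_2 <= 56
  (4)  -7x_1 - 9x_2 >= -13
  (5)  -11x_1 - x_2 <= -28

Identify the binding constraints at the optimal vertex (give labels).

(1) and (5)

Vertices and z = -7x_1 - 2x_2:
  (47/8, -25/8) → z = -279/8
  (21/5, -91/5) → z = 7
  (239/92, -53/92) → z = -1567/92

The maximum is at (21/5, -91/5). Substituting into each constraint, equality holds for (1) and (5); the remaining constraints have slack.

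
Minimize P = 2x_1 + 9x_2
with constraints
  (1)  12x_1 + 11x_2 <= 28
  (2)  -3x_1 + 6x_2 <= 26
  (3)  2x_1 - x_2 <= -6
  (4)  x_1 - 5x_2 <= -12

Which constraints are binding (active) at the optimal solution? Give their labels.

Feasible corners and P = 2x_1 + 9x_2:
  (-118/105, 132/35) → P = 3328/105
  (-19/17, 64/17) → P = 538/17
  (-58/9, 10/9) → P = -26/9
  (-2, 2) → P = 14

The minimum is at (-58/9, 10/9). Substituting into each constraint, equality holds for (2) and (4); the remaining constraints have slack.

(2) and (4)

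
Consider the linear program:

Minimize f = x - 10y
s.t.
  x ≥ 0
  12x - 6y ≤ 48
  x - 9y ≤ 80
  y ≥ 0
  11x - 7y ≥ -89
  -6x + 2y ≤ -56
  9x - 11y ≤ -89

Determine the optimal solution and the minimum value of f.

x = 145/3, y = 266/3, minimum f = -2515/3

Feasible corners and f = x - 10y:
  (145/3, 266/3) → f = -2515/3
  (20, 32) → f = -300
  (57/2, 115/2) → f = -1093/2

The optimum lies where 12x - 6y = 48 and 11x - 7y = -89.
Solving simultaneously gives x = 145/3, y = 266/3.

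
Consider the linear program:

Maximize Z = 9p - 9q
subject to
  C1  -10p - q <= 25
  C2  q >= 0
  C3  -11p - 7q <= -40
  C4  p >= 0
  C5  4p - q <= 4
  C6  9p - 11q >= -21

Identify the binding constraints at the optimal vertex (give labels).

C3 and C5

Extreme points and Z = 9p - 9q:
  (68/39, 116/39) → Z = -144/13
  (293/184, 591/184) → Z = -1341/92
  (13/7, 24/7) → Z = -99/7

The maximum is at (68/39, 116/39). Substituting into each constraint, equality holds for C3 and C5; the remaining constraints have slack.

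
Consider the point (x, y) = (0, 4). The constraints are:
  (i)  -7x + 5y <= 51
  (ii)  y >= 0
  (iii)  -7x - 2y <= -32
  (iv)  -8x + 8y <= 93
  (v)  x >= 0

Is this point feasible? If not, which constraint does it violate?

not feasible — violates (iii)

Constraint (iii): -7x - 2y = -8, which is not ≤ -32. All other constraints are satisfied.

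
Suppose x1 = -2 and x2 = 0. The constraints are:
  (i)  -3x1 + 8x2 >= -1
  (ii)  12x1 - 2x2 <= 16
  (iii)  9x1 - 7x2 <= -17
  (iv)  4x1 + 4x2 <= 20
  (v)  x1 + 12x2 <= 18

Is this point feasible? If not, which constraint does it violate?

(i): 6 ≥ -1 ✓
(ii): -24 ≤ 16 ✓
(iii): -18 ≤ -17 ✓
(iv): -8 ≤ 20 ✓
(v): -2 ≤ 18 ✓

feasible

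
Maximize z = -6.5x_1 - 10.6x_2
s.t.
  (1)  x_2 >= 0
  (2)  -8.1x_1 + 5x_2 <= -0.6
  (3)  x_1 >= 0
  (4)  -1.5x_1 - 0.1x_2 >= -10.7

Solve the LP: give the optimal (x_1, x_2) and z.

x_1 = 2/27, x_2 = 0, maximum z = -13/27

Extreme points and z = -6.5x_1 - 10.6x_2:
  (2/27, 0) → z = -13/27
  (107/15, 0) → z = -1391/30
  (5356/831, 2859/277) → z = -628651/4155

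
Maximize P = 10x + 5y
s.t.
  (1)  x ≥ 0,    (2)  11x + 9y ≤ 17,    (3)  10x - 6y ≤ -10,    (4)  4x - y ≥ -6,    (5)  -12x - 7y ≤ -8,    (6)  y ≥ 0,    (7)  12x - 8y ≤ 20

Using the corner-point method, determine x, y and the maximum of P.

x = 1/13, y = 70/39, maximum P = 380/39

The optimum lies where 11x + 9y = 17 and 10x - 6y = -10.
Solving simultaneously gives x = 1/13, y = 70/39.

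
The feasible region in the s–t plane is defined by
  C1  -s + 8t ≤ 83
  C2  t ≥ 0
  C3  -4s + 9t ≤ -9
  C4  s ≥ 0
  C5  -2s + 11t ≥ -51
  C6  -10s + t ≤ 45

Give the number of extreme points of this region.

Of the 15 pairwise boundary intersections, those satisfying every inequality are:
  (819/23, 341/23)
  (1321/5, 217/5)
  (9/4, 0)
  (51/2, 0)

4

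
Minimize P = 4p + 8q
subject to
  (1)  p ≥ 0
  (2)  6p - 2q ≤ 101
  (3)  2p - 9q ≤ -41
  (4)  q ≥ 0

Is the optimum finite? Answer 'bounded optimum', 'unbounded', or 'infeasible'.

bounded optimum

Feasible corners and P = 4p + 8q:
  (0, 41/9) → P = 328/9
  (991/50, 224/25) → P = 3774/25
The feasible region has finitely many vertices and no improving ray; the minimum is 328/9 at (0, 41/9).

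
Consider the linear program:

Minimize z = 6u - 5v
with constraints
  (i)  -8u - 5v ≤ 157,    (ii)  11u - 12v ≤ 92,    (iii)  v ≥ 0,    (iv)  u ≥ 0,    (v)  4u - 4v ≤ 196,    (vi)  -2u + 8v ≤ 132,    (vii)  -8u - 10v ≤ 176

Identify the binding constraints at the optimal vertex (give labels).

Vertices and z = 6u - 5v:
  (92/11, 0) → z = 552/11
  (145/4, 409/16) → z = 1435/16
  (0, 0) → z = 0
  (0, 33/2) → z = -165/2

The minimum is at (0, 33/2). Substituting into each constraint, equality holds for (iv) and (vi); the remaining constraints have slack.

(iv) and (vi)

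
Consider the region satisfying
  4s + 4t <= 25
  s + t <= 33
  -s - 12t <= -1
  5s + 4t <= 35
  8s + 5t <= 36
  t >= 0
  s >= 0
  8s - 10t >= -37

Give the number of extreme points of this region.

Of the 27 pairwise boundary intersections, those satisfying every inequality are:
  (19/12, 14/3)
  (17/12, 29/6)
  (1, 0)
  (0, 1/12)
  (9/2, 0)
  (0, 37/10)

6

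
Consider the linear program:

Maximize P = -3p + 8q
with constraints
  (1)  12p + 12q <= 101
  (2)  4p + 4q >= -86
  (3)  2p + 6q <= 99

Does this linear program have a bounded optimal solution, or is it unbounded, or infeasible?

Vertices and P = -3p + 8q:
  (-97/8, 493/24) → P = 4817/24
  (-57, 71/2) → P = 455
The feasible region has finitely many vertices and no improving ray; the maximum is 455 at (-57, 71/2).

bounded optimum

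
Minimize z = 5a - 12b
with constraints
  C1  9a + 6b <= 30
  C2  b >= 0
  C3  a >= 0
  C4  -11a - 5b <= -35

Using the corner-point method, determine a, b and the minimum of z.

a = 20/7, b = 5/7, minimum z = 40/7

At the optimal vertex, 9a + 6b = 30 and -11a - 5b = -35.
Solving simultaneously gives a = 20/7, b = 5/7.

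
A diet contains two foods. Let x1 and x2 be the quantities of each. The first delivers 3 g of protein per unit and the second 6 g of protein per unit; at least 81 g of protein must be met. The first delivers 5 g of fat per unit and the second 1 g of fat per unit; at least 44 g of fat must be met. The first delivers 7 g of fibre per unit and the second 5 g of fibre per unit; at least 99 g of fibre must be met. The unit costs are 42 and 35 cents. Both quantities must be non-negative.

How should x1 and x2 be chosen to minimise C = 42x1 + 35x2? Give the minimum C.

Extreme points and C = 42x1 + 35x2:
  (0, 44) → C = 1540
  (27, 0) → C = 1134
  (7, 10) → C = 644
  (121/18, 187/18) → C = 11627/18
The feasible region is unbounded (it extends along (0, 1), (1, 0)), but C strictly increases along every unbounded feasible direction, so there is no improving ray and the minimum is attained at a vertex.

x1 = 7, x2 = 10, minimum C = 644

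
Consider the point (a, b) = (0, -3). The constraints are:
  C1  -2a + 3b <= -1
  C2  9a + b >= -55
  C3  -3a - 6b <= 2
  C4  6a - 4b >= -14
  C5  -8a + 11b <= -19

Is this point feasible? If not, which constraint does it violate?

Constraint C3: -3a - 6b = 18, which is not ≤ 2. All other constraints are satisfied.

not feasible — violates C3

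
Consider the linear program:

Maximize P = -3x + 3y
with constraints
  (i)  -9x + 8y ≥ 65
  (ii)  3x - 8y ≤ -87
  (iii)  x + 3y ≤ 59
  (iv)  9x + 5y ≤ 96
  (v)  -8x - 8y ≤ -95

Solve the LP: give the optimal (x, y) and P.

x = -187/16, y = 377/16, maximum P = 423/4

Vertices and P = -3x + 3y:
  (11/3, 49/4) → P = 103/4
  (443/117, 161/13) → P = 1006/39
  (8/11, 981/88) → P = 2751/88
  (-7/22, 435/22) → P = 663/11
  (-187/16, 377/16) → P = 423/4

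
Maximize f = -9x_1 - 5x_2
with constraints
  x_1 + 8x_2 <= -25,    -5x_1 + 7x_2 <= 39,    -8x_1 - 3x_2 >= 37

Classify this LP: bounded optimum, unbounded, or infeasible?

unbounded

From the feasible point (-487/47, -86/47), moving in the direction (-7, -5) keeps every constraint satisfied while f increases without bound.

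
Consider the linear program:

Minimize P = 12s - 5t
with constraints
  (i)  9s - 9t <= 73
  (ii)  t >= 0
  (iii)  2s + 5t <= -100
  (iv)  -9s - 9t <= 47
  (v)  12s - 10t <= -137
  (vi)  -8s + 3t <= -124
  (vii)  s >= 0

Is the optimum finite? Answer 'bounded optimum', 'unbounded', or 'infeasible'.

The boundaries 12s - 10t = -137 and -8s + 3t = -124 meet at (1651/44, 646/11), but that point violates 2s + 5t ≤ -100. Every candidate vertex is excluded by some other constraint, so the feasible region is empty.

infeasible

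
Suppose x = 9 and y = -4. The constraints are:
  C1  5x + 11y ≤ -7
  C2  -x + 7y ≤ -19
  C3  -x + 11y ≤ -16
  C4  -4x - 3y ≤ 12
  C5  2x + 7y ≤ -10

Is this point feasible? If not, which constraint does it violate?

not feasible — violates C1

Constraint C1: 5x + 11y = 1, which is not ≤ -7. All other constraints are satisfied.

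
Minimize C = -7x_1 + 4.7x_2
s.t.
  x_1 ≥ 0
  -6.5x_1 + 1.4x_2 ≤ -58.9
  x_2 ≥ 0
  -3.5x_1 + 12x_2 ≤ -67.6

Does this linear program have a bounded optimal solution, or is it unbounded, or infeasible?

unbounded

From the feasible point (676/35, 0), moving in the direction (12, 3.5) keeps every constraint satisfied while C decreases without bound.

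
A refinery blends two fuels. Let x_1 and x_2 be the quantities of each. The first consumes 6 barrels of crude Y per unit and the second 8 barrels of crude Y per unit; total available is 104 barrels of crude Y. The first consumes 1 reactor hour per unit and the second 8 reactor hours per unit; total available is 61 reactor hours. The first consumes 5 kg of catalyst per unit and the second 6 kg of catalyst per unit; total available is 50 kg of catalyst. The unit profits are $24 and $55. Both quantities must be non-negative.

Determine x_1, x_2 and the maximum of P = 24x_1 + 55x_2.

At the optimal vertex, x_1 + 8x_2 = 61 and 5x_1 + 6x_2 = 50.
Solving simultaneously gives x_1 = 1, x_2 = 15/2.

x_1 = 1, x_2 = 15/2, maximum P = 873/2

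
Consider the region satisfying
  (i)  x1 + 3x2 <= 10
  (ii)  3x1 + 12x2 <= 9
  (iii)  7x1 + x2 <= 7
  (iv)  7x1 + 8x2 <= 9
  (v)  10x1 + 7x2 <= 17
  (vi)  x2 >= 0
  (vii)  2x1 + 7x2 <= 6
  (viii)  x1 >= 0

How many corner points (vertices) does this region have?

5

Pairwise boundary intersections that survive every other constraint:
  (3/5, 3/5)
  (0, 3/4)
  (47/49, 2/7)
  (1, 0)
  (0, 0)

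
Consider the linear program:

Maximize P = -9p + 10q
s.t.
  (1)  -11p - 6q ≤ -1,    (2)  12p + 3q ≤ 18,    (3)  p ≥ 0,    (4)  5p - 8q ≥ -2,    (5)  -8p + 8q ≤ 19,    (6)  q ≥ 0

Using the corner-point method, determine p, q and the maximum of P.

p = 0, q = 1/4, maximum P = 5/2

Corner points and P = -9p + 10q:
  (0, 1/6) → P = 5/3
  (1/11, 0) → P = -9/11
  (46/37, 38/37) → P = -34/37
  (3/2, 0) → P = -27/2
  (0, 1/4) → P = 5/2

The optimum lies where p = 0 and 5p - 8q = -2.
Solving simultaneously gives p = 0, q = 1/4.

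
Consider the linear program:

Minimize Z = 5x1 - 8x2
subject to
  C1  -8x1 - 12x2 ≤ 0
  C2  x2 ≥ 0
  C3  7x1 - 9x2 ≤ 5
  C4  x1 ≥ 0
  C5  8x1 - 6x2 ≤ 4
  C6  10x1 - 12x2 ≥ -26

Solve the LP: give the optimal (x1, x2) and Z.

Feasible corners and Z = 5x1 - 8x2:
  (0, 0) → Z = 0
  (1/2, 0) → Z = 5/2
  (0, 13/6) → Z = -52/3
  (17/3, 62/9) → Z = -241/9

x1 = 17/3, x2 = 62/9, minimum Z = -241/9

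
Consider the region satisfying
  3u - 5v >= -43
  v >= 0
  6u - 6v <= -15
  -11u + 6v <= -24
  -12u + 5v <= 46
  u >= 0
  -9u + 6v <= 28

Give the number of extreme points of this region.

3

Intersecting each pair of boundary lines and keeping only the points that satisfy every inequality leaves:
  (61/4, 71/4)
  (378/37, 545/37)
  (39/5, 103/10)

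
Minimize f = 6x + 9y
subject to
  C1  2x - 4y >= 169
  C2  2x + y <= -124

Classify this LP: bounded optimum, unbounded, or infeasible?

From the feasible point (-327/10, -293/5), moving in the direction (-4, -2) keeps every constraint satisfied while f decreases without bound.

unbounded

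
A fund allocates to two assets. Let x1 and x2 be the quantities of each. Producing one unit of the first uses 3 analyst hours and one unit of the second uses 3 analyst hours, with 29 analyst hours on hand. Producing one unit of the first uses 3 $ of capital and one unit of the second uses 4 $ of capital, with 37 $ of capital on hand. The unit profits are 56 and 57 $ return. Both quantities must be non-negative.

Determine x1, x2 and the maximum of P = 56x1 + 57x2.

x1 = 5/3, x2 = 8, maximum P = 1648/3

Corner points and P = 56x1 + 57x2:
  (0, 0) → P = 0
  (0, 37/4) → P = 2109/4
  (29/3, 0) → P = 1624/3
  (5/3, 8) → P = 1648/3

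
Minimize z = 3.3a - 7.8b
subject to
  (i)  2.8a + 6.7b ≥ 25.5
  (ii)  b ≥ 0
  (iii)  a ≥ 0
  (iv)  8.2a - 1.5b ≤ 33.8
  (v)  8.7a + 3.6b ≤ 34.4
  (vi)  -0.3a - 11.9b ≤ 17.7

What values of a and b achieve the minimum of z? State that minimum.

a = 0, b = 86/9, minimum z = -1118/15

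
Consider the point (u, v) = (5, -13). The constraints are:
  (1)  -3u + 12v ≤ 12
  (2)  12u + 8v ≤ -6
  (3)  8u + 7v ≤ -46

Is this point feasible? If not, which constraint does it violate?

feasible

(1): -171 ≤ 12 ✓
(2): -44 ≤ -6 ✓
(3): -51 ≤ -46 ✓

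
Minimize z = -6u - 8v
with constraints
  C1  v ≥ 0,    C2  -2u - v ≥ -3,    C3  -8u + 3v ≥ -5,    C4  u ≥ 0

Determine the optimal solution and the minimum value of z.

Feasible corners and z = -6u - 8v:
  (5/8, 0) → z = -15/4
  (0, 0) → z = 0
  (1, 1) → z = -14
  (0, 3) → z = -24

u = 0, v = 3, minimum z = -24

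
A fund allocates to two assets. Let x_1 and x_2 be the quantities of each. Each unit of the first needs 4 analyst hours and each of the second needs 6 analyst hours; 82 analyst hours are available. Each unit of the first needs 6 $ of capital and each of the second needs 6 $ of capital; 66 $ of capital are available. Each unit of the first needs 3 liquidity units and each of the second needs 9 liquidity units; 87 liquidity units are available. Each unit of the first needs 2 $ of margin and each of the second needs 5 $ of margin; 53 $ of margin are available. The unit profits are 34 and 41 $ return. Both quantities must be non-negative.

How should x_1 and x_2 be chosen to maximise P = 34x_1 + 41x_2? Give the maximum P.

Feasible corners and P = 34x_1 + 41x_2:
  (0, 0) → P = 0
  (0, 29/3) → P = 1189/3
  (11, 0) → P = 374
  (2, 9) → P = 437

x_1 = 2, x_2 = 9, maximum P = 437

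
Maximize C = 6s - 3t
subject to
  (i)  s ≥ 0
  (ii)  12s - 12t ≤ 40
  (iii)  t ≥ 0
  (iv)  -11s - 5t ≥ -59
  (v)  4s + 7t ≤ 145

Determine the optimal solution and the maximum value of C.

Extreme points and C = 6s - 3t:
  (0, 0) → C = 0
  (0, 59/5) → C = -177/5
  (10/3, 0) → C = 20
  (227/48, 67/48) → C = 387/16

At the optimal vertex, 12s - 12t = 40 and -11s - 5t = -59.
Solving simultaneously gives s = 227/48, t = 67/48.

s = 227/48, t = 67/48, maximum C = 387/16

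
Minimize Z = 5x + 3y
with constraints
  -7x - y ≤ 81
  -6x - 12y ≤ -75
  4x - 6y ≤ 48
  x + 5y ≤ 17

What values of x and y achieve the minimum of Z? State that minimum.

Corner points and Z = 5x + 3y:
  (171/14, 1/7) → Z = 123/2
  (19/2, 3/2) → Z = 52
  (171/13, 10/13) → Z = 885/13

At the optimal vertex, -6x - 12y = -75 and x + 5y = 17.
Solving simultaneously gives x = 19/2, y = 3/2.

x = 19/2, y = 3/2, minimum Z = 52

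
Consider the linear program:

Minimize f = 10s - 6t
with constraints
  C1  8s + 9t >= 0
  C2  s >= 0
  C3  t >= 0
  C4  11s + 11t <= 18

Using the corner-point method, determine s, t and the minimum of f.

Feasible corners and f = 10s - 6t:
  (0, 0) → f = 0
  (0, 18/11) → f = -108/11
  (18/11, 0) → f = 180/11

s = 0, t = 18/11, minimum f = -108/11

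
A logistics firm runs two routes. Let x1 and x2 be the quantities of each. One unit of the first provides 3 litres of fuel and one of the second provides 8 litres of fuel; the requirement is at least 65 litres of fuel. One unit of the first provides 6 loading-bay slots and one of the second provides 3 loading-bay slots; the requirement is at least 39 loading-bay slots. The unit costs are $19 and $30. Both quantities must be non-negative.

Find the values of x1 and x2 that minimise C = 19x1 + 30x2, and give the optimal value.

Corner points and C = 19x1 + 30x2:
  (0, 13) → C = 390
  (65/3, 0) → C = 1235/3
  (3, 7) → C = 267
The feasible region is unbounded (it extends along (0, 1), (1, 0)), but C strictly increases along every unbounded feasible direction, so there is no improving ray and the minimum is attained at a vertex.

The optimum lies where 3x1 + 8x2 = 65 and 6x1 + 3x2 = 39.
Solving simultaneously gives x1 = 3, x2 = 7.

x1 = 3, x2 = 7, minimum C = 267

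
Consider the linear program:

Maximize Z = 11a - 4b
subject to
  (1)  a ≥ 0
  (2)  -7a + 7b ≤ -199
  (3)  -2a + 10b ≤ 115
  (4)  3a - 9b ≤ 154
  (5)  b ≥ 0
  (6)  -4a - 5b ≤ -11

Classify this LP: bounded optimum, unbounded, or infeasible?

bounded optimum

Feasible corners and Z = 11a - 4b:
  (2795/56, 1203/56) → Z = 25933/56
  (199/7, 0) → Z = 2189/7
  (2575/12, 653/12) → Z = 8571/4
  (154/3, 0) → Z = 1694/3
The feasible region has finitely many vertices and no improving ray; the maximum is 8571/4 at (2575/12, 653/12).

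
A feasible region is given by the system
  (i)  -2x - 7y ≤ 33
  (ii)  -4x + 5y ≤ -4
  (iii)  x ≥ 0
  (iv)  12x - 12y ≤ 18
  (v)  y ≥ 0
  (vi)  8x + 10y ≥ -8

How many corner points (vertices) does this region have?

3

Of the 15 pairwise boundary intersections, those satisfying every inequality are:
  (7/2, 2)
  (1, 0)
  (3/2, 0)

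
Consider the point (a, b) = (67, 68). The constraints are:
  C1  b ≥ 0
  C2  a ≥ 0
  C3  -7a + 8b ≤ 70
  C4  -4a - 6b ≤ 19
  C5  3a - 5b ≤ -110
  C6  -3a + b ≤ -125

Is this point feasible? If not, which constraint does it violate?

Constraint C3: -7a + 8b = 75, which is not ≤ 70. All other constraints are satisfied.

not feasible — violates C3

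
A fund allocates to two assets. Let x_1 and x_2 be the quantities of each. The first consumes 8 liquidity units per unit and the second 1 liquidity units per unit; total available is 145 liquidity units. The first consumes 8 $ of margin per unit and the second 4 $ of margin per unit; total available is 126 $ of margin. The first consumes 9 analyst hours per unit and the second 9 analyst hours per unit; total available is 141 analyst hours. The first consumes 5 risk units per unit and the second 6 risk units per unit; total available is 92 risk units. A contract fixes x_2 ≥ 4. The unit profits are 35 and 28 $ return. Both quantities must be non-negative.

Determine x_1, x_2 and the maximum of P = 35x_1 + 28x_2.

x_1 = 35/3, x_2 = 4, maximum P = 1561/3

Extreme points and P = 35x_1 + 28x_2:
  (0, 46/3) → P = 1288/3
  (0, 4) → P = 112
  (2, 41/3) → P = 1358/3
  (35/3, 4) → P = 1561/3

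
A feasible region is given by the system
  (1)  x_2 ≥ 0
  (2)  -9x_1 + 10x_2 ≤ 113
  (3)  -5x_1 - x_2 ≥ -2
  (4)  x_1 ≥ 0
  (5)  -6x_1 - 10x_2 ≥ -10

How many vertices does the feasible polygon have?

Pairwise boundary intersections that survive every other constraint:
  (2/5, 0)
  (0, 0)
  (5/22, 19/22)
  (0, 1)

4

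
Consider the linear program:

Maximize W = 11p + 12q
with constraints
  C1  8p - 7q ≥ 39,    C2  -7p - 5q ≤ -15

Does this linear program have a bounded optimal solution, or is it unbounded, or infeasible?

From the feasible point (300/89, -153/89), moving in the direction (7, 8) keeps every constraint satisfied while W increases without bound.

unbounded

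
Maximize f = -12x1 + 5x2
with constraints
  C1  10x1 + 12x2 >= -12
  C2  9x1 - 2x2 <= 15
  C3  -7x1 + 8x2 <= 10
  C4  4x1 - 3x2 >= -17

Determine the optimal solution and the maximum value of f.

Feasible corners and f = -12x1 + 5x2:
  (39/32, -129/64) → f = -1581/64
  (-54/41, 4/41) → f = 668/41
  (70/29, 195/58) → f = -705/58

The optimum lies where 10x1 + 12x2 = -12 and -7x1 + 8x2 = 10.
Solving simultaneously gives x1 = -54/41, x2 = 4/41.

x1 = -54/41, x2 = 4/41, maximum f = 668/41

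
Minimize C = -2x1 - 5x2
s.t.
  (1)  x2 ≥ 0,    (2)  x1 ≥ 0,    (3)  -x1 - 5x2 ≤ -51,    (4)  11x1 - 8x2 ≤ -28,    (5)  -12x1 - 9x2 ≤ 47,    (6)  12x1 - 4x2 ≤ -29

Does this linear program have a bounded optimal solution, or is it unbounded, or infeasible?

From the feasible point (0, 51/5), moving in the direction (0, 1) keeps every constraint satisfied while C decreases without bound.

unbounded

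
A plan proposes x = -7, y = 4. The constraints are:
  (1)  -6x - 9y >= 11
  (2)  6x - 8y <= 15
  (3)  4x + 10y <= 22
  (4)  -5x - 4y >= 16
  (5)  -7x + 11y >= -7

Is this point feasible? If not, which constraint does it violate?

Constraint (1): -6x - 9y = 6, which is not ≥ 11. All other constraints are satisfied.

not feasible — violates (1)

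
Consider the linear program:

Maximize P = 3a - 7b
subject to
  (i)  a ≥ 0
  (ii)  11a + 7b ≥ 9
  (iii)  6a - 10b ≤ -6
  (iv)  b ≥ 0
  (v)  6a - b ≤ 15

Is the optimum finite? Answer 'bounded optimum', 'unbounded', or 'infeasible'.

bounded optimum

Corner points and P = 3a - 7b:
  (0, 9/7) → P = -9
  (6/19, 15/19) → P = -87/19
  (26/9, 7/3) → P = -23/3
The feasible region has finitely many vertices and no improving ray; the maximum is -87/19 at (6/19, 15/19).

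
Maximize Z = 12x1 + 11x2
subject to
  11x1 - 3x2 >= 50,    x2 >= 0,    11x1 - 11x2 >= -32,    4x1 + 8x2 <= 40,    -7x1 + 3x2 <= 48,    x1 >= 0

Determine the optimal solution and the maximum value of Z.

x1 = 10, x2 = 0, maximum Z = 120

Feasible corners and Z = 12x1 + 11x2:
  (50/11, 0) → Z = 600/11
  (26/5, 12/5) → Z = 444/5
  (10, 0) → Z = 120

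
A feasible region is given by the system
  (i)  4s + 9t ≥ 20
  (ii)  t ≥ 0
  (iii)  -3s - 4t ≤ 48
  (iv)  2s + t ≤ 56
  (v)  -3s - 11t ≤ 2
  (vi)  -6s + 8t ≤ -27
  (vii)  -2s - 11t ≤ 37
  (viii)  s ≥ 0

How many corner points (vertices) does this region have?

4

Pairwise boundary intersections that survive every other constraint:
  (5, 0)
  (403/86, 6/43)
  (28, 0)
  (475/22, 141/11)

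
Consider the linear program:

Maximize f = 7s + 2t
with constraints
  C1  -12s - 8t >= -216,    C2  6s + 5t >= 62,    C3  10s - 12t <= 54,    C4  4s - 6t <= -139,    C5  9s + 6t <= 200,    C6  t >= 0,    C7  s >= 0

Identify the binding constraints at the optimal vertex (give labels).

C1 and C4

Vertices and f = 7s + 2t:
  (23/13, 633/26) → f = 794/13
  (0, 27) → f = 54
  (0, 139/6) → f = 139/3

The maximum is at (23/13, 633/26). Substituting into each constraint, equality holds for C1 and C4; the remaining constraints have slack.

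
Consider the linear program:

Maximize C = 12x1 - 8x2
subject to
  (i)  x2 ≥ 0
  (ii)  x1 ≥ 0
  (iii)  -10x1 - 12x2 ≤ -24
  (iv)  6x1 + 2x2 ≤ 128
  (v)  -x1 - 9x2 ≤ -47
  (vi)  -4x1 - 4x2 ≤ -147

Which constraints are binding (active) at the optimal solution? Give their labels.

(iv) and (vi)

Feasible corners and C = 12x1 - 8x2:
  (0, 64) → C = -512
  (0, 147/4) → C = -294
  (109/8, 185/8) → C = -43/2

The maximum is at (109/8, 185/8). Substituting into each constraint, equality holds for (iv) and (vi); the remaining constraints have slack.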